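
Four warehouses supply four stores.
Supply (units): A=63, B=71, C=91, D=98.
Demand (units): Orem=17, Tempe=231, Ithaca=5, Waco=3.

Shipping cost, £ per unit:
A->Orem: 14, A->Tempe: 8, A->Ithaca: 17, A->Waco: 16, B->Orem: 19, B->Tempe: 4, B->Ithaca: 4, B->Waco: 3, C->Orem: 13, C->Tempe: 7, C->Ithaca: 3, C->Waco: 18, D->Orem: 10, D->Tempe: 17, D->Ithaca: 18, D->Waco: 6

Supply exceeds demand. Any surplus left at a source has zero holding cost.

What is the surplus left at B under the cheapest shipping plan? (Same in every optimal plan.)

0

An optimal plan:
  A to Tempe: 63 × £8 = £504
  B to Tempe: 71 × £4 = £284
  C to Tempe: 86 × £7 = £602
  C to Ithaca: 5 × £3 = £15
  D to Orem: 17 × £10 = £170
  D to Tempe: 11 × £17 = £187
  D to Waco: 3 × £6 = £18
Total cost = £1780.
B ships 71 of its 71, leaving 0.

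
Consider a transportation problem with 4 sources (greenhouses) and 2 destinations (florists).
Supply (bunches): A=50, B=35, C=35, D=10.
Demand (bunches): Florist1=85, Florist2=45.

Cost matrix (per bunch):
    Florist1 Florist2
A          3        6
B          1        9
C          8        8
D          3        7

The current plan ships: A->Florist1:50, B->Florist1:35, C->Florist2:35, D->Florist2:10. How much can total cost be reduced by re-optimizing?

10

Current plan cost = 50·3 + 35·1 + 35·8 + 10·7 = 535.
Optimal plan:
  A to Florist1: 40 × 3 = 120
  A to Florist2: 10 × 6 = 60
  B to Florist1: 35 × 1 = 35
  C to Florist2: 35 × 8 = 280
  D to Florist1: 10 × 3 = 30
Optimal cost = 525.
Saving = 535 − 525 = 10.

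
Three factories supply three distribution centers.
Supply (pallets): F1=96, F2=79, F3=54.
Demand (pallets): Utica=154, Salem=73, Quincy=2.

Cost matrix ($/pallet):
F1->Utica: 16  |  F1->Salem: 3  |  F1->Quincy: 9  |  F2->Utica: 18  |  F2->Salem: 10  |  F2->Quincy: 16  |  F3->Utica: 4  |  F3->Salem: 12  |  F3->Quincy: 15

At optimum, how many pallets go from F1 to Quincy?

2

The minimum-cost plan:
  F1→Utica: 21 pallets
  F1→Salem: 73 pallets
  F1→Quincy: 2 pallets
  F2→Utica: 79 pallets
  F3→Utica: 54 pallets
Total cost = $2211.
So F1→Quincy carries 2 pallets.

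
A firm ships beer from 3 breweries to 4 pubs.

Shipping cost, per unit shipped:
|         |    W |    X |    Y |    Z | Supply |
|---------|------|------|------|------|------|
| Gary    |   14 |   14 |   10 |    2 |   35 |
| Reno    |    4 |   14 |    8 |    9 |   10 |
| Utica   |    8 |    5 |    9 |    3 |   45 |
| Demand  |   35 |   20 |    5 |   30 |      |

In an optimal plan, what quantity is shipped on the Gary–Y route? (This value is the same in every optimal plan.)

5

The minimum-cost plan:
  Gary to Y: 5 × 10 = 50
  Gary to Z: 30 × 2 = 60
  Reno to W: 10 × 4 = 40
  Utica to W: 25 × 8 = 200
  Utica to X: 20 × 5 = 100
Total cost = 450.
So Gary→Y carries 5 kegs.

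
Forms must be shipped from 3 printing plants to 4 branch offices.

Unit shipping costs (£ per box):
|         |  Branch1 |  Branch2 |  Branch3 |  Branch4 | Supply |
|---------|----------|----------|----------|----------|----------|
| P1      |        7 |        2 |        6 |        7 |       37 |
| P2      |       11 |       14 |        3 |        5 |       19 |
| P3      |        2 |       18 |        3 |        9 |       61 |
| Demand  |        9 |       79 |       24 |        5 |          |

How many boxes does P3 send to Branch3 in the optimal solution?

24

The minimum-cost plan:
  P1→Branch2: 37 × £2 = £74
  P2→Branch2: 19 × £14 = £266
  P3→Branch1: 9 × £2 = £18
  P3→Branch2: 23 × £18 = £414
  P3→Branch3: 24 × £3 = £72
  P3→Branch4: 5 × £9 = £45
Total cost = £889.
So P3→Branch3 carries 24 boxes.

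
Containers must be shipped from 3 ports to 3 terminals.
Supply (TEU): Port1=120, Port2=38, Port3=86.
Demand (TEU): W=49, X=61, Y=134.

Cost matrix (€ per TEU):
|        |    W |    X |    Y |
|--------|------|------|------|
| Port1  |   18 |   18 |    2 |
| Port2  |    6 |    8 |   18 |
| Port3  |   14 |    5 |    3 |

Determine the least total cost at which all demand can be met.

969

Optimal allocation:
  Port1->Y: 120 × €2 = €240
  Port2->W: 38 × €6 = €228
  Port3->W: 11 × €14 = €154
  Port3->X: 61 × €5 = €305
  Port3->Y: 14 × €3 = €42
Total = 240 + 228 + 154 + 305 + 42 = €969.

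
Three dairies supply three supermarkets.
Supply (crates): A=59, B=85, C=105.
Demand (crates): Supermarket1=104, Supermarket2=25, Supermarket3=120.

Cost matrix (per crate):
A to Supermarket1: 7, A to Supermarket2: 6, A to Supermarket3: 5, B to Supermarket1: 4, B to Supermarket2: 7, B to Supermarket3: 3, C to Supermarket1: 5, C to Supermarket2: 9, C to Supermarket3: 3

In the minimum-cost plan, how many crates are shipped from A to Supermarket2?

25

The minimum-cost plan:
  A to Supermarket2: 25 × 6 = 150
  A to Supermarket3: 34 × 5 = 170
  B to Supermarket1: 85 × 4 = 340
  C to Supermarket1: 19 × 5 = 95
  C to Supermarket3: 86 × 3 = 258
Total cost = 1013.
So A→Supermarket2 carries 25 crates.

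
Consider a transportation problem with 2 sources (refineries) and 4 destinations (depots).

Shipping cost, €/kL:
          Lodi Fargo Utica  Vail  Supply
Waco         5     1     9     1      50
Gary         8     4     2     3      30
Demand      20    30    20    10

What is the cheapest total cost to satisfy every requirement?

200

One minimum-cost allocation:
  Waco->Lodi: 20 × €5 = €100
  Waco->Fargo: 30 × €1 = €30
  Gary->Utica: 20 × €2 = €40
  Gary->Vail: 10 × €3 = €30
Total = 100 + 30 + 40 + 30 = €200.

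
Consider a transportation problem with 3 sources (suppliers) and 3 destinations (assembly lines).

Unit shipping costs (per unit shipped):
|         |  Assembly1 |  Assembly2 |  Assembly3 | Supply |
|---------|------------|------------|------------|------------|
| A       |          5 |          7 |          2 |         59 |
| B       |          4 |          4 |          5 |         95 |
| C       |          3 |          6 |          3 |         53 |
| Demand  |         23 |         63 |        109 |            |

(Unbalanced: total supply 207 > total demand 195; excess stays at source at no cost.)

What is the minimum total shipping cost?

An optimal shipping plan:
  A–Assembly3: 59 batches
  B–Assembly1: 20 batches
  B–Assembly2: 63 batches
  C–Assembly1: 3 batches
  C–Assembly3: 50 batches
Total cost = 609.

609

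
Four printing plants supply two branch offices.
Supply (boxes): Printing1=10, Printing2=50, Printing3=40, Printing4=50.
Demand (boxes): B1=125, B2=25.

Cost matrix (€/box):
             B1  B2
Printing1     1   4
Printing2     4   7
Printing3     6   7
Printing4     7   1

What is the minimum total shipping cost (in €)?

An optimal shipping plan:
  Printing1→B1: 10 × €1 = €10
  Printing2→B1: 50 × €4 = €200
  Printing3→B1: 40 × €6 = €240
  Printing4→B1: 25 × €7 = €175
  Printing4→B2: 25 × €1 = €25
Total = 10 + 200 + 240 + 175 + 25 = €650.
(Supply check: Printing1 ships 10; Printing2 ships 50; Printing3 ships 40; Printing4 ships 50.)

650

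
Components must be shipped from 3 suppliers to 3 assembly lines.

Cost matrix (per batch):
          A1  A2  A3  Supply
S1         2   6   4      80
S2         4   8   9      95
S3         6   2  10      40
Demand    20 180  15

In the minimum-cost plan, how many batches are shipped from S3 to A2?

The minimum-cost plan:
  S1 to A2: 65 × 6 = 390
  S1 to A3: 15 × 4 = 60
  S2 to A1: 20 × 4 = 80
  S2 to A2: 75 × 8 = 600
  S3 to A2: 40 × 2 = 80
Total cost = 1210.
So S3→A2 carries 40 batches.

40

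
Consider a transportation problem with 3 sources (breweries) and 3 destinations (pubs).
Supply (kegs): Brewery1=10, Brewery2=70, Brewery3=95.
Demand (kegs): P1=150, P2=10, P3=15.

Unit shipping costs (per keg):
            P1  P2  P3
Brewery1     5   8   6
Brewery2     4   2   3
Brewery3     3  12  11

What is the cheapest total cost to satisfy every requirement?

580

An optimal shipping plan:
  Brewery1->P1: 10 × 5 = 50
  Brewery2->P1: 45 × 4 = 180
  Brewery2->P2: 10 × 2 = 20
  Brewery2->P3: 15 × 3 = 45
  Brewery3->P1: 95 × 3 = 285
Total = 50 + 180 + 20 + 45 + 285 = 580.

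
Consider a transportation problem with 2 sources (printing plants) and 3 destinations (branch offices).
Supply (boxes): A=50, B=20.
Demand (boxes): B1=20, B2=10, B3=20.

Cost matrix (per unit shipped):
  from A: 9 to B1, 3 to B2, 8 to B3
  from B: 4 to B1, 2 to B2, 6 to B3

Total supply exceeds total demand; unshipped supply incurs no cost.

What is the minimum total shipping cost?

270

An optimal shipping plan:
  A–B2: 10 × 3 = 30
  A–B3: 20 × 8 = 160
  B–B1: 20 × 4 = 80
Total = 30 + 160 + 80 = 270.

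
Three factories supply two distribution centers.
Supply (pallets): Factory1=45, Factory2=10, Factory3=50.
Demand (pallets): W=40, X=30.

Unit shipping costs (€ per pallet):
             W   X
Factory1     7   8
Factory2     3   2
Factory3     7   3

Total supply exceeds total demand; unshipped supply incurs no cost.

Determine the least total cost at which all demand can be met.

Optimal allocation:
  Factory1–W: 10 × €7 = €70
  Factory2–W: 10 × €3 = €30
  Factory3–W: 20 × €7 = €140
  Factory3–X: 30 × €3 = €90
Total = 70 + 30 + 140 + 90 = €330.
(Supply check: Factory1 ships 10; Factory2 ships 10; Factory3 ships 50.)

330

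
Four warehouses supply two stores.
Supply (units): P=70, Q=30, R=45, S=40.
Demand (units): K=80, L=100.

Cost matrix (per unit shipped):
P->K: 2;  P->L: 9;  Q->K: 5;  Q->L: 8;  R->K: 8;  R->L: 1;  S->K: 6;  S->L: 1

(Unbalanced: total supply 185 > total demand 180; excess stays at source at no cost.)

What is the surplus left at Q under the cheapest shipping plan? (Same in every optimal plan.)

5

An optimal plan:
  P->K: 70 × 2 = 140
  Q->K: 10 × 5 = 50
  Q->L: 15 × 8 = 120
  R->L: 45 × 1 = 45
  S->L: 40 × 1 = 40
Total cost = 395.
Q ships 25 of its 30, leaving 5.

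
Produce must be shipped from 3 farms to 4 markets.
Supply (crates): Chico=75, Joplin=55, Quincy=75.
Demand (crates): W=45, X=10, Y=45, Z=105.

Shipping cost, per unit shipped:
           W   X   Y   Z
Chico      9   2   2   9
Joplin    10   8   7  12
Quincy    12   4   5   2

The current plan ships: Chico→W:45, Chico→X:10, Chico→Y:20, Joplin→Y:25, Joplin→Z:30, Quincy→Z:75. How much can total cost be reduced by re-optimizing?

Current plan cost = 45·9 + 10·2 + 20·2 + 25·7 + 30·12 + 75·2 = 1150.
Optimal plan:
  Chico to X: 10 crates
  Chico to Y: 45 crates
  Chico to Z: 20 crates
  Joplin to W: 45 crates
  Joplin to Z: 10 crates
  Quincy to Z: 75 crates
Optimal cost = 1010.
Saving = 1150 − 1010 = 140.

140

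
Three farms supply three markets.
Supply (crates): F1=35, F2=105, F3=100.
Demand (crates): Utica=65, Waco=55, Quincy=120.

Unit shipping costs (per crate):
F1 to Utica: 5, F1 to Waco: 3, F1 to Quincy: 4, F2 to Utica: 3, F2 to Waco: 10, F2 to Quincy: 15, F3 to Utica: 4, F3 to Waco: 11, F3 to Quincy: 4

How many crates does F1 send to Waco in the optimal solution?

The minimum-cost plan:
  F1 to Waco: 15 × 3 = 45
  F1 to Quincy: 20 × 4 = 80
  F2 to Utica: 65 × 3 = 195
  F2 to Waco: 40 × 10 = 400
  F3 to Quincy: 100 × 4 = 400
Total cost = 1120.
So F1→Waco carries 15 crates.

15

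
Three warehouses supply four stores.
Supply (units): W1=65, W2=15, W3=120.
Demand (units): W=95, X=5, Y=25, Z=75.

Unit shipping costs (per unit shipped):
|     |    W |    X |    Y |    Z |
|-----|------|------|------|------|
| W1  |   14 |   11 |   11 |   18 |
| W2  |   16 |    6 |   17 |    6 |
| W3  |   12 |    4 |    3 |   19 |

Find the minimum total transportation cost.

Optimal allocation:
  W1->W: 5 × 14 = 70
  W1->Z: 60 × 18 = 1080
  W2->Z: 15 × 6 = 90
  W3->W: 90 × 12 = 1080
  W3->X: 5 × 4 = 20
  W3->Y: 25 × 3 = 75
Total = 70 + 1080 + 90 + 1080 + 20 + 75 = 2415.

2415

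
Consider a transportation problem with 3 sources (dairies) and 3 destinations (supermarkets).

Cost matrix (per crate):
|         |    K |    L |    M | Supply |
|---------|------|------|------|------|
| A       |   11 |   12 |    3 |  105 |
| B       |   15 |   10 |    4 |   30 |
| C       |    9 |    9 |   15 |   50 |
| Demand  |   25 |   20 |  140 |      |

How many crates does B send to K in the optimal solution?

The minimum-cost plan:
  A->M: 105 × 3 = 315
  B->M: 30 × 4 = 120
  C->K: 25 × 9 = 225
  C->L: 20 × 9 = 180
  C->M: 5 × 15 = 75
Total cost = 915.
The route B→K is not used.

0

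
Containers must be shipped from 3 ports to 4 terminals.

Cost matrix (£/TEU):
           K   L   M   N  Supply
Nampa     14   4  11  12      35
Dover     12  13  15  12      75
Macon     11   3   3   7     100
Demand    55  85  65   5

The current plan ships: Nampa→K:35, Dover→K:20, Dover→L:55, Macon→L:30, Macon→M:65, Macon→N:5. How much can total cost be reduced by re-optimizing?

410

Current plan cost = 35·14 + 20·12 + 55·13 + 30·3 + 65·3 + 5·7 = £1765.
Optimal plan:
  Nampa->L: 35 × £4 = £140
  Dover->K: 55 × £12 = £660
  Dover->L: 15 × £13 = £195
  Dover->N: 5 × £12 = £60
  Macon->L: 35 × £3 = £105
  Macon->M: 65 × £3 = £195
Optimal cost = £1355.
Saving = 1765 − 1355 = £410.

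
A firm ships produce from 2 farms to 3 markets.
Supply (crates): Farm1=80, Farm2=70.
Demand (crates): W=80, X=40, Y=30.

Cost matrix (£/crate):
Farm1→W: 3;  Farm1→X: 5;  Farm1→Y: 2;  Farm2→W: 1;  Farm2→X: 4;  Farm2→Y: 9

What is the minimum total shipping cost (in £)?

Optimal allocation:
  Farm1→W: 10 × £3 = £30
  Farm1→X: 40 × £5 = £200
  Farm1→Y: 30 × £2 = £60
  Farm2→W: 70 × £1 = £70
Total = 30 + 200 + 60 + 70 = £360.

360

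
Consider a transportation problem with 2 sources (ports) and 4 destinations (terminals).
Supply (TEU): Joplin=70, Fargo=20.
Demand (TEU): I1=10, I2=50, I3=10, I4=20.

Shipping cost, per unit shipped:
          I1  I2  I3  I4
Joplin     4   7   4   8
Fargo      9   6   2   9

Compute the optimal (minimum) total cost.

560

A cheapest plan:
  Joplin to I1: 10 × 4 = 40
  Joplin to I2: 40 × 7 = 280
  Joplin to I4: 20 × 8 = 160
  Fargo to I2: 10 × 6 = 60
  Fargo to I3: 10 × 2 = 20
Total = 40 + 280 + 160 + 60 + 20 = 560.
(Supply check: Joplin ships 70; Fargo ships 20.)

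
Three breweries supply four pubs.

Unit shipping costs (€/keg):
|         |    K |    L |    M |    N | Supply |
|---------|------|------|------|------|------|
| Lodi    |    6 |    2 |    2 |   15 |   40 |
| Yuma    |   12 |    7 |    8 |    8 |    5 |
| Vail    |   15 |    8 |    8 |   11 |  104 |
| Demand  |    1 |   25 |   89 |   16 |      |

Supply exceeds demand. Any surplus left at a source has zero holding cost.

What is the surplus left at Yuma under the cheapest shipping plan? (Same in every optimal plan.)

An optimal plan:
  Lodi–K: 1 kegs
  Lodi–L: 25 kegs
  Lodi–M: 14 kegs
  Yuma–N: 5 kegs
  Vail–M: 75 kegs
  Vail–N: 11 kegs
Total cost = €845.
Yuma ships 5 of its 5, leaving 0.

0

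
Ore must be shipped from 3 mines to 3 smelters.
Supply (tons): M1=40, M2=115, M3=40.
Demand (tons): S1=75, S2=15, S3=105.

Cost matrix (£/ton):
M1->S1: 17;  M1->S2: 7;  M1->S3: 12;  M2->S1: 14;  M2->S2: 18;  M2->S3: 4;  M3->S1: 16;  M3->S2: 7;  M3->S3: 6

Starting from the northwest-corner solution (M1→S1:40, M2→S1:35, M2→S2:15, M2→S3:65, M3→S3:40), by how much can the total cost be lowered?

210

Current plan cost = 40·17 + 35·14 + 15·18 + 65·4 + 40·6 = £1940.
Optimal plan:
  M1 to S1: 25 × £17 = £425
  M1 to S2: 15 × £7 = £105
  M2 to S1: 10 × £14 = £140
  M2 to S3: 105 × £4 = £420
  M3 to S1: 40 × £16 = £640
Optimal cost = £1730.
Saving = 1940 − 1730 = £210.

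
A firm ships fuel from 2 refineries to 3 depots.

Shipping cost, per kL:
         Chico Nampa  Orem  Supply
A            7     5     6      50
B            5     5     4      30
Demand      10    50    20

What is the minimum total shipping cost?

380

Optimal allocation:
  A to Nampa: 50 × 5 = 250
  B to Chico: 10 × 5 = 50
  B to Orem: 20 × 4 = 80
Total = 250 + 50 + 80 = 380.
(Supply check: A ships 50; B ships 30.)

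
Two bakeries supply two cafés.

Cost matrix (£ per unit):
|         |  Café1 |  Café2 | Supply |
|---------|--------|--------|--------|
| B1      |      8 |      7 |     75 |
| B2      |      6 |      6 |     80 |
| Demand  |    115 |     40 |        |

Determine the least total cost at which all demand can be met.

1040

Optimal allocation:
  B1→Café1: 35 trays
  B1→Café2: 40 trays
  B2→Café1: 80 trays
Total cost = £1040.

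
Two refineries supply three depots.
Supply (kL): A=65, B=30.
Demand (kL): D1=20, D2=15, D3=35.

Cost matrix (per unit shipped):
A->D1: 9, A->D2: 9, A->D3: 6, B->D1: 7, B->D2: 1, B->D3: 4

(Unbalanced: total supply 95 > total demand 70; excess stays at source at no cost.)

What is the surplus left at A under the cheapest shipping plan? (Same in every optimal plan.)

Minimum-cost shipments:
  A→D1: 20 kL
  A→D3: 20 kL
  B→D2: 15 kL
  B→D3: 15 kL
Total cost = 375.
A ships 40 of its 65, leaving 25.

25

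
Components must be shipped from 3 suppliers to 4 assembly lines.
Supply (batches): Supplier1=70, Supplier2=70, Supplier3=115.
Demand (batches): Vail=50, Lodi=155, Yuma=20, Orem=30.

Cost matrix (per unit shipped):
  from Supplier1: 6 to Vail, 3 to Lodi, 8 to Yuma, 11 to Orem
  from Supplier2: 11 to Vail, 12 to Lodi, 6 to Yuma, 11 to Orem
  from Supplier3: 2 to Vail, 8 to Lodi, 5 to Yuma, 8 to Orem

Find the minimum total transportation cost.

1520

One minimum-cost allocation:
  Supplier1–Lodi: 70 × 3 = 210
  Supplier2–Lodi: 20 × 12 = 240
  Supplier2–Yuma: 20 × 6 = 120
  Supplier2–Orem: 30 × 11 = 330
  Supplier3–Vail: 50 × 2 = 100
  Supplier3–Lodi: 65 × 8 = 520
Total = 210 + 240 + 120 + 330 + 100 + 520 = 1520.
(Supply check: Supplier1 ships 70; Supplier2 ships 70; Supplier3 ships 115.)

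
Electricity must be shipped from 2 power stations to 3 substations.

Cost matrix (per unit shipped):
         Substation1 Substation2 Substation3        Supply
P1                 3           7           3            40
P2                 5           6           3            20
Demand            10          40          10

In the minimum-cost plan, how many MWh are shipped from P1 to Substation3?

10

The minimum-cost plan:
  P1→Substation1: 10 × 3 = 30
  P1→Substation2: 20 × 7 = 140
  P1→Substation3: 10 × 3 = 30
  P2→Substation2: 20 × 6 = 120
Total cost = 320.
So P1→Substation3 carries 10 MWh.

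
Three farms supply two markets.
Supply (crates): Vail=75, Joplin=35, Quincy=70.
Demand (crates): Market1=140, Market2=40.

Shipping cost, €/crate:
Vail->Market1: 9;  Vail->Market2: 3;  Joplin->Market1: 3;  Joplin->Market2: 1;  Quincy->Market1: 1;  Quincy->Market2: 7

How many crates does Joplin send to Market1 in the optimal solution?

35

The minimum-cost plan:
  Vail to Market1: 35 × €9 = €315
  Vail to Market2: 40 × €3 = €120
  Joplin to Market1: 35 × €3 = €105
  Quincy to Market1: 70 × €1 = €70
Total cost = €610.
So Joplin→Market1 carries 35 crates.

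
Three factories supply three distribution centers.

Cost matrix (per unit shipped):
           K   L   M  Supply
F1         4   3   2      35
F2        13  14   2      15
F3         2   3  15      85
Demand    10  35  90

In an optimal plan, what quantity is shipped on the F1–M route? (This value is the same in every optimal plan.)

35

Solving gives:
  F1 to M: 35 × 2 = 70
  F2 to M: 15 × 2 = 30
  F3 to K: 10 × 2 = 20
  F3 to L: 35 × 3 = 105
  F3 to M: 40 × 15 = 600
Total cost = 825.
So F1→M carries 35 pallets.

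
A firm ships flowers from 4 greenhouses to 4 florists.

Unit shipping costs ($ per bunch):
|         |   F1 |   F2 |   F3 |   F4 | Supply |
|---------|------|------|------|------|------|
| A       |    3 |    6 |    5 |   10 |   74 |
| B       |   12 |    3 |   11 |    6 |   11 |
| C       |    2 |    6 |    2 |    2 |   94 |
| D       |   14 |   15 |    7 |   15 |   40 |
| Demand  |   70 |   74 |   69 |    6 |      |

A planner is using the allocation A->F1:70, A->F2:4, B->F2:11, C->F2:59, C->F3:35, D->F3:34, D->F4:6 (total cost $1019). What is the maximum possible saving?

Current plan cost = 70·3 + 4·6 + 11·3 + 59·6 + 35·2 + 34·7 + 6·15 = $1019.
Optimal plan:
  A→F1: 11 × $3 = $33
  A→F2: 63 × $6 = $378
  B→F2: 11 × $3 = $33
  C→F1: 59 × $2 = $118
  C→F3: 29 × $2 = $58
  C→F4: 6 × $2 = $12
  D→F3: 40 × $7 = $280
Optimal cost = $912.
Saving = 1019 − 912 = $107.

107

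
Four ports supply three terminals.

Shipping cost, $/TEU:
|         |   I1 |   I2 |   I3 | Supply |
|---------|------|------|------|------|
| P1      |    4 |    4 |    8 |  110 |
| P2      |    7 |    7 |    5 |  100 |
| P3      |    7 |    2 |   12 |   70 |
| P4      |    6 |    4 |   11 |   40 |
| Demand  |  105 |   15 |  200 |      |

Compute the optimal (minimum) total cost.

One minimum-cost allocation:
  P1 to I1: 10 × $4 = $40
  P1 to I3: 100 × $8 = $800
  P2 to I3: 100 × $5 = $500
  P3 to I1: 55 × $7 = $385
  P3 to I2: 15 × $2 = $30
  P4 to I1: 40 × $6 = $240
Total = 40 + 800 + 500 + 385 + 30 + 240 = $1995.

1995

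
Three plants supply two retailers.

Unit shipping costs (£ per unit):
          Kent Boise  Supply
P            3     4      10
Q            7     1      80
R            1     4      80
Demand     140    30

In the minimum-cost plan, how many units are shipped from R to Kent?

The minimum-cost plan:
  P→Kent: 10 × £3 = £30
  Q→Kent: 50 × £7 = £350
  Q→Boise: 30 × £1 = £30
  R→Kent: 80 × £1 = £80
Total cost = £490.
So R→Kent carries 80 units.

80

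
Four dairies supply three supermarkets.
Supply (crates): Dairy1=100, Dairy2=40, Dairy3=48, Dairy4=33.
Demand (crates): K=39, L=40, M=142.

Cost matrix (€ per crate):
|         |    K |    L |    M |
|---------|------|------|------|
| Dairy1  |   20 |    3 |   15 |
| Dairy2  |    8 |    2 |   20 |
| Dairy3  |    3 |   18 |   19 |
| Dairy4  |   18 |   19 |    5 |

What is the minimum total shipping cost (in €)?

2033

A cheapest plan:
  Dairy1 to M: 100 crates
  Dairy2 to L: 40 crates
  Dairy3 to K: 39 crates
  Dairy3 to M: 9 crates
  Dairy4 to M: 33 crates
Total cost = €2033.
(Supply check: Dairy1 ships 100; Dairy2 ships 40; Dairy3 ships 48; Dairy4 ships 33.)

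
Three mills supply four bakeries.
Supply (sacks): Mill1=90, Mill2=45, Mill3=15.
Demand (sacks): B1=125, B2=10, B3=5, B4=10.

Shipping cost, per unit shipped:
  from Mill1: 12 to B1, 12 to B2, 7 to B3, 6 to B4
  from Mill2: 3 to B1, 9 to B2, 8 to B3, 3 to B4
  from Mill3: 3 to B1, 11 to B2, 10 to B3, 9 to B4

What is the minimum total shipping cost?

Optimal allocation:
  Mill1→B1: 65 × 12 = 780
  Mill1→B2: 10 × 12 = 120
  Mill1→B3: 5 × 7 = 35
  Mill1→B4: 10 × 6 = 60
  Mill2→B1: 45 × 3 = 135
  Mill3→B1: 15 × 3 = 45
Total = 780 + 120 + 35 + 60 + 135 + 45 = 1175.

1175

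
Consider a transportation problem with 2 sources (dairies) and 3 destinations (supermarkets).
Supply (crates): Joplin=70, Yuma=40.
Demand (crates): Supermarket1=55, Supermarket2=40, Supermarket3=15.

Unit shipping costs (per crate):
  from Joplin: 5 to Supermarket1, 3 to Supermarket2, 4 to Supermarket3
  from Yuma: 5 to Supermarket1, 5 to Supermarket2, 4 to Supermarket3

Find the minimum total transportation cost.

Optimal allocation:
  Joplin→Supermarket1: 15 × 5 = 75
  Joplin→Supermarket2: 40 × 3 = 120
  Joplin→Supermarket3: 15 × 4 = 60
  Yuma→Supermarket1: 40 × 5 = 200
Total = 75 + 120 + 60 + 200 = 455.
(Supply check: Joplin ships 70; Yuma ships 40.)

455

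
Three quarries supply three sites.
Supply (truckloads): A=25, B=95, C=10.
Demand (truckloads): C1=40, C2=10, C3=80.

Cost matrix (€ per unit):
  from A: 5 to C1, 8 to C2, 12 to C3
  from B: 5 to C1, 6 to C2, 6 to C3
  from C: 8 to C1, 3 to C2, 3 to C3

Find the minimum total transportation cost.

A cheapest plan:
  A->C1: 25 × €5 = €125
  B->C1: 15 × €5 = €75
  B->C3: 80 × €6 = €480
  C->C2: 10 × €3 = €30
Total = 125 + 75 + 480 + 30 = €710.

710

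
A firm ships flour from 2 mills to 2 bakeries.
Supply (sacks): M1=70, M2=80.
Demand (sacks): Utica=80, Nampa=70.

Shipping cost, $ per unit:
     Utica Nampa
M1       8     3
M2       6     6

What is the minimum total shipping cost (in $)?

690

Optimal allocation:
  M1->Nampa: 70 sacks
  M2->Utica: 80 sacks
Total cost = $690.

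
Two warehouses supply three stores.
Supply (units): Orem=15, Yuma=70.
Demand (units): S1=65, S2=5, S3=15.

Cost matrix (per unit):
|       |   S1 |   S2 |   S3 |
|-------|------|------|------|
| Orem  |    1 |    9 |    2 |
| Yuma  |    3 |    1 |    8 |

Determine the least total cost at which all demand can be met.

230

An optimal shipping plan:
  Orem→S3: 15 × 2 = 30
  Yuma→S1: 65 × 3 = 195
  Yuma→S2: 5 × 1 = 5
Total = 30 + 195 + 5 = 230.
(Supply check: Orem ships 15; Yuma ships 70.)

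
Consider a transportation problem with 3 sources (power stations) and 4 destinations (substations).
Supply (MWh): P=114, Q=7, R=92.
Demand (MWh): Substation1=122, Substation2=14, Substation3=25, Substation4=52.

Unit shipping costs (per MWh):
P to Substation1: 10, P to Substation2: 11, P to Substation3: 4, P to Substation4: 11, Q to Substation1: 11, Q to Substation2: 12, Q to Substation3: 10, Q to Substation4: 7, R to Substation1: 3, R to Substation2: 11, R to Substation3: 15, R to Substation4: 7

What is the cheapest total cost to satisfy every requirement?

1374

Optimal allocation:
  P–Substation1: 30 × 10 = 300
  P–Substation2: 14 × 11 = 154
  P–Substation3: 25 × 4 = 100
  P–Substation4: 45 × 11 = 495
  Q–Substation4: 7 × 7 = 49
  R–Substation1: 92 × 3 = 276
Total = 300 + 154 + 100 + 495 + 49 + 276 = 1374.
(Supply check: P ships 114; Q ships 7; R ships 92.)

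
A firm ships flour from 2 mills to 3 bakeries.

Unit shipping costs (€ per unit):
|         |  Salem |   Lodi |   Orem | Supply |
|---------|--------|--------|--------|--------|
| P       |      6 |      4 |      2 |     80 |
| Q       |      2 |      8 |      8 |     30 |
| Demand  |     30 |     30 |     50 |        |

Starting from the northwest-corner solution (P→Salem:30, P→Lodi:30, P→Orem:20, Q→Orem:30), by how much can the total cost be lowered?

Current plan cost = 30·6 + 30·4 + 20·2 + 30·8 = €580.
Optimal plan:
  P->Lodi: 30 × €4 = €120
  P->Orem: 50 × €2 = €100
  Q->Salem: 30 × €2 = €60
Optimal cost = €280.
Saving = 580 − 280 = €300.

300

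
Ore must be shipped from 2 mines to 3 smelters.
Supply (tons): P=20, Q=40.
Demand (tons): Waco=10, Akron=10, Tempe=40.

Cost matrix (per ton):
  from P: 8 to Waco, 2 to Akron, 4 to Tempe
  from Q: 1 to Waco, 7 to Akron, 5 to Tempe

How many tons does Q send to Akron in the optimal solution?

0

Solving gives:
  P–Akron: 10 × 2 = 20
  P–Tempe: 10 × 4 = 40
  Q–Waco: 10 × 1 = 10
  Q–Tempe: 30 × 5 = 150
Total cost = 220.
The route Q→Akron is not used.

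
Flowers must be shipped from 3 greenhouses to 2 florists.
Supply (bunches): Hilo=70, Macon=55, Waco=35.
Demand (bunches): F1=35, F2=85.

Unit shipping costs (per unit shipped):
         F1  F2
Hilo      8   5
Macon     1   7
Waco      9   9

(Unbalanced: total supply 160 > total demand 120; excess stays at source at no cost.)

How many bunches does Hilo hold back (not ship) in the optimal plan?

Minimum-cost shipments:
  Hilo->F2: 70 × 5 = 350
  Macon->F1: 35 × 1 = 35
  Macon->F2: 15 × 7 = 105
Total cost = 490.
Hilo ships 70 of its 70, leaving 0.

0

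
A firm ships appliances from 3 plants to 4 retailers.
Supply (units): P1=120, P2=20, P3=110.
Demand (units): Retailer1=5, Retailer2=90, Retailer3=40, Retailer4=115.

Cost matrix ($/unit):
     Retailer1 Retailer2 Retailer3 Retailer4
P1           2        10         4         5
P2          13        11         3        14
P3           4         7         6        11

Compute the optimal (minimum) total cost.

1395

Optimal allocation:
  P1->Retailer3: 5 units
  P1->Retailer4: 115 units
  P2->Retailer3: 20 units
  P3->Retailer1: 5 units
  P3->Retailer2: 90 units
  P3->Retailer3: 15 units
Total cost = $1395.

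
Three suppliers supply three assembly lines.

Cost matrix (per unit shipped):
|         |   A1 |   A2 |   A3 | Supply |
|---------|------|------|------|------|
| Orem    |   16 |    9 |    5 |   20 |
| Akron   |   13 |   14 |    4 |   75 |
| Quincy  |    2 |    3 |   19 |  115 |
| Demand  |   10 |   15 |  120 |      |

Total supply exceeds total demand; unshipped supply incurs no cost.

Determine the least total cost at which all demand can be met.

940

Optimal allocation:
  Orem–A3: 20 × 5 = 100
  Akron–A3: 75 × 4 = 300
  Quincy–A1: 10 × 2 = 20
  Quincy–A2: 15 × 3 = 45
  Quincy–A3: 25 × 19 = 475
Total = 100 + 300 + 20 + 45 + 475 = 940.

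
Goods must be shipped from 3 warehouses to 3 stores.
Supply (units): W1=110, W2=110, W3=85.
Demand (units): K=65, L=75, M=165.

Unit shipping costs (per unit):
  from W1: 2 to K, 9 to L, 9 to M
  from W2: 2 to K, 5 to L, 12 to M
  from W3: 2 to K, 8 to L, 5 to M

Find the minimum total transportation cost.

Optimal allocation:
  W1->K: 30 × 2 = 60
  W1->M: 80 × 9 = 720
  W2->K: 35 × 2 = 70
  W2->L: 75 × 5 = 375
  W3->M: 85 × 5 = 425
Total = 60 + 720 + 70 + 375 + 425 = 1650.

1650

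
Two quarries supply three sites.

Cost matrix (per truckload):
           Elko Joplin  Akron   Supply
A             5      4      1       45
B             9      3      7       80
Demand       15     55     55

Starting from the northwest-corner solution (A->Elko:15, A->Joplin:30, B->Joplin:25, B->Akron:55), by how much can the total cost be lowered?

Current plan cost = 15·5 + 30·4 + 25·3 + 55·7 = 655.
Optimal plan:
  A→Akron: 45 × 1 = 45
  B→Elko: 15 × 9 = 135
  B→Joplin: 55 × 3 = 165
  B→Akron: 10 × 7 = 70
Optimal cost = 415.
Saving = 655 − 415 = 240.

240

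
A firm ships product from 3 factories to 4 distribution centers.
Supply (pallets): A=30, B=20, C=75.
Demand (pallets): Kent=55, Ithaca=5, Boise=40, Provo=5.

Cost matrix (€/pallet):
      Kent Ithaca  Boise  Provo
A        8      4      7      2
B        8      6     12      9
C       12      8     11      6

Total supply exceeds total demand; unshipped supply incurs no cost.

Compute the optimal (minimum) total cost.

One minimum-cost allocation:
  A->Ithaca: 5 × €4 = €20
  A->Boise: 25 × €7 = €175
  B->Kent: 20 × €8 = €160
  C->Kent: 35 × €12 = €420
  C->Boise: 15 × €11 = €165
  C->Provo: 5 × €6 = €30
Total = 20 + 175 + 160 + 420 + 165 + 30 = €970.

970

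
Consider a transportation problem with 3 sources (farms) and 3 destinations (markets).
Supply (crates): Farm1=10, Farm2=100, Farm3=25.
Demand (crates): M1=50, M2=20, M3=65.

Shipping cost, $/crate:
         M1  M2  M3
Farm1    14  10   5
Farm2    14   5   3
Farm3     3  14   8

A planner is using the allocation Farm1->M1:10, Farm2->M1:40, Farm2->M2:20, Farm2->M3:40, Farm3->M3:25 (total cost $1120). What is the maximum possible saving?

400

Current plan cost = 10·14 + 40·14 + 20·5 + 40·3 + 25·8 = $1120.
Optimal plan:
  Farm1→M1: 10 × $14 = $140
  Farm2→M1: 15 × $14 = $210
  Farm2→M2: 20 × $5 = $100
  Farm2→M3: 65 × $3 = $195
  Farm3→M1: 25 × $3 = $75
Optimal cost = $720.
Saving = 1120 − 720 = $400.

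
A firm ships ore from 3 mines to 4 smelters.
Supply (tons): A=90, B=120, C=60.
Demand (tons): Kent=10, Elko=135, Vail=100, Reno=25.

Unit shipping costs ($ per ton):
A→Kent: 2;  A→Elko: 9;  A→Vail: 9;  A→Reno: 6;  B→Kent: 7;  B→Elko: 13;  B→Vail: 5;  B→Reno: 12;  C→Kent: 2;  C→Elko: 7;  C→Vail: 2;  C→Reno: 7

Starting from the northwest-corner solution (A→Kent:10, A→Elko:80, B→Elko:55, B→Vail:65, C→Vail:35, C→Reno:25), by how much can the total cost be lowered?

180

Current plan cost = 10·2 + 80·9 + 55·13 + 65·5 + 35·2 + 25·7 = $2025.
Optimal plan:
  A->Kent: 10 × $2 = $20
  A->Elko: 55 × $9 = $495
  A->Reno: 25 × $6 = $150
  B->Elko: 20 × $13 = $260
  B->Vail: 100 × $5 = $500
  C->Elko: 60 × $7 = $420
Optimal cost = $1845.
Saving = 2025 − 1845 = $180.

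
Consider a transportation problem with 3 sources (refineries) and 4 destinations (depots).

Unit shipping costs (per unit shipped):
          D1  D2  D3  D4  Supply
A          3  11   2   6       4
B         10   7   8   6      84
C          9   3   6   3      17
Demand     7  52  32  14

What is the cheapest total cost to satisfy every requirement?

678

Optimal allocation:
  A->D1: 4 × 3 = 12
  B->D1: 3 × 10 = 30
  B->D2: 35 × 7 = 245
  B->D3: 32 × 8 = 256
  B->D4: 14 × 6 = 84
  C->D2: 17 × 3 = 51
Total = 12 + 30 + 245 + 256 + 84 + 51 = 678.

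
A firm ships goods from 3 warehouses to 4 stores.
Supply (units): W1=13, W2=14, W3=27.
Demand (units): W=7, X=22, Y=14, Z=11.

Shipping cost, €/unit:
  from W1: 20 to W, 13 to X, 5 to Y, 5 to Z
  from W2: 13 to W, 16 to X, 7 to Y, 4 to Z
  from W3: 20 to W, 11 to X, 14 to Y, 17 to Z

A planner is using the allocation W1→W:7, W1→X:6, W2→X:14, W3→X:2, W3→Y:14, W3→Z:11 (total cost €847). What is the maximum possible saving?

363

Current plan cost = 7·20 + 6·13 + 14·16 + 2·11 + 14·14 + 11·17 = €847.
Optimal plan:
  W1–Y: 13 × €5 = €65
  W2–W: 3 × €13 = €39
  W2–Z: 11 × €4 = €44
  W3–W: 4 × €20 = €80
  W3–X: 22 × €11 = €242
  W3–Y: 1 × €14 = €14
Optimal cost = €484.
Saving = 847 − 484 = €363.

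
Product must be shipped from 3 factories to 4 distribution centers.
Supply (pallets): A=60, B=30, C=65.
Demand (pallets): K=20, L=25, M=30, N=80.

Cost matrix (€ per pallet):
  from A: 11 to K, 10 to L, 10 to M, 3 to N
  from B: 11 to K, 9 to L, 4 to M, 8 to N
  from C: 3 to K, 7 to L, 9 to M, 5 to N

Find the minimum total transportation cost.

635

Optimal allocation:
  A->N: 60 × €3 = €180
  B->M: 30 × €4 = €120
  C->K: 20 × €3 = €60
  C->L: 25 × €7 = €175
  C->N: 20 × €5 = €100
Total = 180 + 120 + 60 + 175 + 100 = €635.
(Supply check: A ships 60; B ships 30; C ships 65.)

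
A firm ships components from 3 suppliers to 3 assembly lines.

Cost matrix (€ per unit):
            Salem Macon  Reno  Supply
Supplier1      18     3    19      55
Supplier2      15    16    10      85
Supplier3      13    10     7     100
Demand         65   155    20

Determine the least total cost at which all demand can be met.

2340

An optimal shipping plan:
  Supplier1→Macon: 55 batches
  Supplier2→Salem: 65 batches
  Supplier2→Reno: 20 batches
  Supplier3→Macon: 100 batches
Total cost = €2340.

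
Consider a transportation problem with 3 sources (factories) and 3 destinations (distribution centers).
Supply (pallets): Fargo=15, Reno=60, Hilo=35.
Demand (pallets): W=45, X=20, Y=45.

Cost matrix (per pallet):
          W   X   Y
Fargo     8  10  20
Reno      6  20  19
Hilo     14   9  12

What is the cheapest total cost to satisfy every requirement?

1110

Optimal allocation:
  Fargo to X: 15 × 10 = 150
  Reno to W: 45 × 6 = 270
  Reno to Y: 15 × 19 = 285
  Hilo to X: 5 × 9 = 45
  Hilo to Y: 30 × 12 = 360
Total = 150 + 270 + 285 + 45 + 360 = 1110.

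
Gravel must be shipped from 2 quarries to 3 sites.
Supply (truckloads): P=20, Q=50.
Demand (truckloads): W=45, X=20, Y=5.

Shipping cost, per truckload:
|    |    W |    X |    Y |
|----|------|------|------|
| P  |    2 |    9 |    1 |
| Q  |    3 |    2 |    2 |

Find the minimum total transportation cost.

165

A cheapest plan:
  P–W: 20 × 2 = 40
  Q–W: 25 × 3 = 75
  Q–X: 20 × 2 = 40
  Q–Y: 5 × 2 = 10
Total = 40 + 75 + 40 + 10 = 165.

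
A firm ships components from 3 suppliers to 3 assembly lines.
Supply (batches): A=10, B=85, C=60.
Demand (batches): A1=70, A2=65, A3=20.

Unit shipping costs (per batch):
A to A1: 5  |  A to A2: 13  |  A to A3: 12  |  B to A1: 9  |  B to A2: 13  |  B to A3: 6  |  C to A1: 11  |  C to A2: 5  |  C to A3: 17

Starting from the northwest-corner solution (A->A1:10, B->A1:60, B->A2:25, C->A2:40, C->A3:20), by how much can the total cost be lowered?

Current plan cost = 10·5 + 60·9 + 25·13 + 40·5 + 20·17 = 1455.
Optimal plan:
  A–A1: 10 × 5 = 50
  B–A1: 60 × 9 = 540
  B–A2: 5 × 13 = 65
  B–A3: 20 × 6 = 120
  C–A2: 60 × 5 = 300
Optimal cost = 1075.
Saving = 1455 − 1075 = 380.

380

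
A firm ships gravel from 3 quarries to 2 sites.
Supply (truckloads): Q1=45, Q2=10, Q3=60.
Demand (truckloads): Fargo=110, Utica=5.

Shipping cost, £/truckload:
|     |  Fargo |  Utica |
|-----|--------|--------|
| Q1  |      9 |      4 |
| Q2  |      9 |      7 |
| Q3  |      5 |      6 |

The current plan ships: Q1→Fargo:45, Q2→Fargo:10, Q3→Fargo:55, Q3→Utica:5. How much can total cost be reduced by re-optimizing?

Current plan cost = 45·9 + 10·9 + 55·5 + 5·6 = £800.
Optimal plan:
  Q1->Fargo: 40 truckloads
  Q1->Utica: 5 truckloads
  Q2->Fargo: 10 truckloads
  Q3->Fargo: 60 truckloads
Optimal cost = £770.
Saving = 800 − 770 = £30.

30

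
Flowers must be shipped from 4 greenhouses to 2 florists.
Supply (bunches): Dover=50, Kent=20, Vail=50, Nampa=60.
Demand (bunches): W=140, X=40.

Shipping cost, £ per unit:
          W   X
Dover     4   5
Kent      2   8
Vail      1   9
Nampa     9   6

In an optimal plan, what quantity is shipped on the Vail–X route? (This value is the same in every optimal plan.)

The minimum-cost plan:
  Dover to W: 50 bunches
  Kent to W: 20 bunches
  Vail to W: 50 bunches
  Nampa to W: 20 bunches
  Nampa to X: 40 bunches
Total cost = £710.
The route Vail→X is not used.

0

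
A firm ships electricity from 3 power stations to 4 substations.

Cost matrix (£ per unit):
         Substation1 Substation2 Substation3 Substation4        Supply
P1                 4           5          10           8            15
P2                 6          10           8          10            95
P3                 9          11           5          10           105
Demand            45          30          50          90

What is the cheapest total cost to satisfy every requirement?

1645

Optimal allocation:
  P1->Substation2: 15 × £5 = £75
  P2->Substation1: 45 × £6 = £270
  P2->Substation2: 15 × £10 = £150
  P2->Substation4: 35 × £10 = £350
  P3->Substation3: 50 × £5 = £250
  P3->Substation4: 55 × £10 = £550
Total = 75 + 270 + 150 + 350 + 250 + 550 = £1645.
(Supply check: P1 ships 15; P2 ships 95; P3 ships 105.)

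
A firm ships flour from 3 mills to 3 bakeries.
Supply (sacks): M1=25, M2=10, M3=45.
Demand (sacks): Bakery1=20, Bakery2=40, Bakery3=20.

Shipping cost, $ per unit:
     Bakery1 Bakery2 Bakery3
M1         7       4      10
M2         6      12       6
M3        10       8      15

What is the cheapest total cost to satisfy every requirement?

620

An optimal shipping plan:
  M1 to Bakery2: 15 × $4 = $60
  M1 to Bakery3: 10 × $10 = $100
  M2 to Bakery3: 10 × $6 = $60
  M3 to Bakery1: 20 × $10 = $200
  M3 to Bakery2: 25 × $8 = $200
Total = 60 + 100 + 60 + 200 + 200 = $620.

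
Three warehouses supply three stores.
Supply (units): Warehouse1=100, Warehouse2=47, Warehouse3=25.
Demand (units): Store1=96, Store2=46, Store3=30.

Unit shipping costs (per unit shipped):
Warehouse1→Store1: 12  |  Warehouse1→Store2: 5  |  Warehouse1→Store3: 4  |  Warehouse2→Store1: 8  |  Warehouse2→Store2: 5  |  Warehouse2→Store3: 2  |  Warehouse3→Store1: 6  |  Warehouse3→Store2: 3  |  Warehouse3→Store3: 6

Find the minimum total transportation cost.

An optimal shipping plan:
  Warehouse1→Store1: 24 × 12 = 288
  Warehouse1→Store2: 46 × 5 = 230
  Warehouse1→Store3: 30 × 4 = 120
  Warehouse2→Store1: 47 × 8 = 376
  Warehouse3→Store1: 25 × 6 = 150
Total = 288 + 230 + 120 + 376 + 150 = 1164.

1164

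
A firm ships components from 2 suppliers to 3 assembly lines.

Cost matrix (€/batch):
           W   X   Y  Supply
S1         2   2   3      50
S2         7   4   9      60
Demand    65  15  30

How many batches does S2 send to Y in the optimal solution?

0

The minimum-cost plan:
  S1–W: 20 × €2 = €40
  S1–Y: 30 × €3 = €90
  S2–W: 45 × €7 = €315
  S2–X: 15 × €4 = €60
Total cost = €505.
The route S2→Y is not used.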